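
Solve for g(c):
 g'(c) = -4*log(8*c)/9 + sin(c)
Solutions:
 g(c) = C1 - 4*c*log(c)/9 - 4*c*log(2)/3 + 4*c/9 - cos(c)


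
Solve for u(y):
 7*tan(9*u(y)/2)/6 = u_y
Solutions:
 u(y) = -2*asin(C1*exp(21*y/4))/9 + 2*pi/9
 u(y) = 2*asin(C1*exp(21*y/4))/9


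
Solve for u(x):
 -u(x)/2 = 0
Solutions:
 u(x) = 0


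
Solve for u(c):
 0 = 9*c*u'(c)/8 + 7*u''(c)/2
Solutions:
 u(c) = C1 + C2*erf(3*sqrt(14)*c/28)


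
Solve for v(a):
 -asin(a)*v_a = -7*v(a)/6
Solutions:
 v(a) = C1*exp(7*Integral(1/asin(a), a)/6)


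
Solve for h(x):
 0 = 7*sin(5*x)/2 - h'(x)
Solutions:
 h(x) = C1 - 7*cos(5*x)/10


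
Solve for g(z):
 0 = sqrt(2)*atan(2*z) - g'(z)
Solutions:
 g(z) = C1 + sqrt(2)*(z*atan(2*z) - log(4*z^2 + 1)/4)


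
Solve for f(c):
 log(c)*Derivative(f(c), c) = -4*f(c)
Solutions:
 f(c) = C1*exp(-4*li(c))


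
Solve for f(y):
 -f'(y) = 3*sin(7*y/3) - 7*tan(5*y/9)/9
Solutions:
 f(y) = C1 - 7*log(cos(5*y/9))/5 + 9*cos(7*y/3)/7


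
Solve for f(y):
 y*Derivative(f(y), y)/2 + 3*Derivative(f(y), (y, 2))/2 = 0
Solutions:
 f(y) = C1 + C2*erf(sqrt(6)*y/6)


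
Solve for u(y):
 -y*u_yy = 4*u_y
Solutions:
 u(y) = C1 + C2/y^3


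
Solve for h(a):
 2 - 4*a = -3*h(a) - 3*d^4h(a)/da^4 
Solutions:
 h(a) = 4*a/3 + (C1*sin(sqrt(2)*a/2) + C2*cos(sqrt(2)*a/2))*exp(-sqrt(2)*a/2) + (C3*sin(sqrt(2)*a/2) + C4*cos(sqrt(2)*a/2))*exp(sqrt(2)*a/2) - 2/3


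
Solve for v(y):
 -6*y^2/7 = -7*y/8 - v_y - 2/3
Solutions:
 v(y) = C1 + 2*y^3/7 - 7*y^2/16 - 2*y/3


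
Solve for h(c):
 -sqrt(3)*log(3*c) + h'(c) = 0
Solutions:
 h(c) = C1 + sqrt(3)*c*log(c) - sqrt(3)*c + sqrt(3)*c*log(3)


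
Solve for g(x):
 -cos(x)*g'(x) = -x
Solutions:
 g(x) = C1 + Integral(x/cos(x), x)


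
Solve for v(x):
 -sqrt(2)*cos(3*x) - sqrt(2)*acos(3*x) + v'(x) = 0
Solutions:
 v(x) = C1 + sqrt(2)*(x*acos(3*x) - sqrt(1 - 9*x^2)/3) + sqrt(2)*sin(3*x)/3


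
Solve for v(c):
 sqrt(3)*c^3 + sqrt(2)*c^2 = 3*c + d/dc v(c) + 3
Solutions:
 v(c) = C1 + sqrt(3)*c^4/4 + sqrt(2)*c^3/3 - 3*c^2/2 - 3*c


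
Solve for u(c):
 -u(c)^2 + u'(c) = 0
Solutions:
 u(c) = -1/(C1 + c)


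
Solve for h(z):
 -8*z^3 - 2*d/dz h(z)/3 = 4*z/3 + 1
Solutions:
 h(z) = C1 - 3*z^4 - z^2 - 3*z/2


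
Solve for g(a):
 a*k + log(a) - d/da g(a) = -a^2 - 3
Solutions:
 g(a) = C1 + a^3/3 + a^2*k/2 + a*log(a) + 2*a


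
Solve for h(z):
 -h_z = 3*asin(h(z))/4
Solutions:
 Integral(1/asin(_y), (_y, h(z))) = C1 - 3*z/4


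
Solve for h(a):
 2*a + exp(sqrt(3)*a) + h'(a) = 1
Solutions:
 h(a) = C1 - a^2 + a - sqrt(3)*exp(sqrt(3)*a)/3


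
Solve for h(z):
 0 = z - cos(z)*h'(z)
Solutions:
 h(z) = C1 + Integral(z/cos(z), z)


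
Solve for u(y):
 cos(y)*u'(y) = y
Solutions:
 u(y) = C1 + Integral(y/cos(y), y)


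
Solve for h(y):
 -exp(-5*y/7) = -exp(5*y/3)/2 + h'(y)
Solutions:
 h(y) = C1 + 3*exp(5*y/3)/10 + 7*exp(-5*y/7)/5


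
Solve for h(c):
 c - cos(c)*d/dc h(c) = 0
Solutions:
 h(c) = C1 + Integral(c/cos(c), c)


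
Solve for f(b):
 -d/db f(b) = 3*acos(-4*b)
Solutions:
 f(b) = C1 - 3*b*acos(-4*b) - 3*sqrt(1 - 16*b^2)/4


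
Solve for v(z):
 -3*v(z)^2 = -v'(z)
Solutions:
 v(z) = -1/(C1 + 3*z)


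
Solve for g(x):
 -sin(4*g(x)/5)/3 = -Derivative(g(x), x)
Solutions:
 -x/3 + 5*log(cos(4*g(x)/5) - 1)/8 - 5*log(cos(4*g(x)/5) + 1)/8 = C1


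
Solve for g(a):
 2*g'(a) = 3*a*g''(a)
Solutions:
 g(a) = C1 + C2*a^(5/3)


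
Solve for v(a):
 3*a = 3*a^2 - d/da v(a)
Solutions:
 v(a) = C1 + a^3 - 3*a^2/2


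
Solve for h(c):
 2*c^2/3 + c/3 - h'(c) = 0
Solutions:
 h(c) = C1 + 2*c^3/9 + c^2/6


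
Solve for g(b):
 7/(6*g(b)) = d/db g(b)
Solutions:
 g(b) = -sqrt(C1 + 21*b)/3
 g(b) = sqrt(C1 + 21*b)/3


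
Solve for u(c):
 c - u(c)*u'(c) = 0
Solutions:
 u(c) = -sqrt(C1 + c^2)
 u(c) = sqrt(C1 + c^2)


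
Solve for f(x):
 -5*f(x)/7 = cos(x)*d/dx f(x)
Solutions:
 f(x) = C1*(sin(x) - 1)^(5/14)/(sin(x) + 1)^(5/14)


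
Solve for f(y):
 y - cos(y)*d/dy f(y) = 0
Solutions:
 f(y) = C1 + Integral(y/cos(y), y)


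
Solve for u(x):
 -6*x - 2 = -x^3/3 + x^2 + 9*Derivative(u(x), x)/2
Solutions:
 u(x) = C1 + x^4/54 - 2*x^3/27 - 2*x^2/3 - 4*x/9


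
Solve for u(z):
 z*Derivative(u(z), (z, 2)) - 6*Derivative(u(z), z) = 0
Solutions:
 u(z) = C1 + C2*z^7


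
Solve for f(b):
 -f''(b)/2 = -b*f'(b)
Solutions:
 f(b) = C1 + C2*erfi(b)


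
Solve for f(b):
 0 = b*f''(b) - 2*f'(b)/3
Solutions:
 f(b) = C1 + C2*b^(5/3)


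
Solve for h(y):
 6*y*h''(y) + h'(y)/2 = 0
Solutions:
 h(y) = C1 + C2*y^(11/12)


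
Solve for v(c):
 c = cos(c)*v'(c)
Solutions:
 v(c) = C1 + Integral(c/cos(c), c)


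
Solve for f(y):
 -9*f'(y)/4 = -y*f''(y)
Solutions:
 f(y) = C1 + C2*y^(13/4)


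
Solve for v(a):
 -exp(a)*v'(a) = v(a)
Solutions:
 v(a) = C1*exp(exp(-a))


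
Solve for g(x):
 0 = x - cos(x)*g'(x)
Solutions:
 g(x) = C1 + Integral(x/cos(x), x)


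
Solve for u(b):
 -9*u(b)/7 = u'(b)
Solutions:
 u(b) = C1*exp(-9*b/7)


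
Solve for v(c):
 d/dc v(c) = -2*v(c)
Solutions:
 v(c) = C1*exp(-2*c)


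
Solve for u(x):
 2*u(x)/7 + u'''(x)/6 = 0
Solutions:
 u(x) = C3*exp(x*(-12^(1/3)*7^(2/3) + 3*14^(2/3)*3^(1/3))/28)*sin(14^(2/3)*3^(5/6)*x/14) + C4*exp(x*(-12^(1/3)*7^(2/3) + 3*14^(2/3)*3^(1/3))/28)*cos(14^(2/3)*3^(5/6)*x/14) + C5*exp(-x*(12^(1/3)*7^(2/3) + 3*14^(2/3)*3^(1/3))/28) + (C1*sin(14^(2/3)*3^(5/6)*x/14) + C2*cos(14^(2/3)*3^(5/6)*x/14))*exp(12^(1/3)*7^(2/3)*x/14)


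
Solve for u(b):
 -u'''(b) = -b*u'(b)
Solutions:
 u(b) = C1 + Integral(C2*airyai(b) + C3*airybi(b), b)


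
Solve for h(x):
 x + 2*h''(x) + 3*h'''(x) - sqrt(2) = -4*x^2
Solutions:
 h(x) = C1 + C2*x + C3*exp(-2*x/3) - x^4/6 + 11*x^3/12 + x^2*(-33 + 2*sqrt(2))/8


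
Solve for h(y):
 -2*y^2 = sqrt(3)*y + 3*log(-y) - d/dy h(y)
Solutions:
 h(y) = C1 + 2*y^3/3 + sqrt(3)*y^2/2 + 3*y*log(-y) - 3*y


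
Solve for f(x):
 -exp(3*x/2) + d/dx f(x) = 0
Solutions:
 f(x) = C1 + 2*exp(3*x/2)/3


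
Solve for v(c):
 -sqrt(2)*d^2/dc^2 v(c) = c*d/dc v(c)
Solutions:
 v(c) = C1 + C2*erf(2^(1/4)*c/2)


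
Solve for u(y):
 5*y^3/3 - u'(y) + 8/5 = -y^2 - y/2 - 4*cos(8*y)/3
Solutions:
 u(y) = C1 + 5*y^4/12 + y^3/3 + y^2/4 + 8*y/5 + sin(8*y)/6


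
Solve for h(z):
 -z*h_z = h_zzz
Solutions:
 h(z) = C1 + Integral(C2*airyai(-z) + C3*airybi(-z), z)


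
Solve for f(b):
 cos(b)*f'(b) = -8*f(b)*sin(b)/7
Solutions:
 f(b) = C1*cos(b)^(8/7)


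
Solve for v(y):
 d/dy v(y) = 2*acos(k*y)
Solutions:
 v(y) = C1 + 2*Piecewise((y*acos(k*y) - sqrt(-k^2*y^2 + 1)/k, Ne(k, 0)), (pi*y/2, True))


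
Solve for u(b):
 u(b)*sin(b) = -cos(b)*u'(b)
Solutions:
 u(b) = C1*cos(b)


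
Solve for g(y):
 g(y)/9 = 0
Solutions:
 g(y) = 0


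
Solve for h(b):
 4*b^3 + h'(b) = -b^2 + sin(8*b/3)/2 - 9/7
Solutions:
 h(b) = C1 - b^4 - b^3/3 - 9*b/7 - 3*cos(8*b/3)/16


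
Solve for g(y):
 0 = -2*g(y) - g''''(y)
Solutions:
 g(y) = (C1*sin(2^(3/4)*y/2) + C2*cos(2^(3/4)*y/2))*exp(-2^(3/4)*y/2) + (C3*sin(2^(3/4)*y/2) + C4*cos(2^(3/4)*y/2))*exp(2^(3/4)*y/2)


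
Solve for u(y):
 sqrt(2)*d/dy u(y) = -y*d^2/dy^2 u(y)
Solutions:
 u(y) = C1 + C2*y^(1 - sqrt(2))


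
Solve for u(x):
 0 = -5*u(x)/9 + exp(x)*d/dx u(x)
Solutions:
 u(x) = C1*exp(-5*exp(-x)/9)


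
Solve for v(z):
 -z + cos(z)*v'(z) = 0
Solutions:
 v(z) = C1 + Integral(z/cos(z), z)


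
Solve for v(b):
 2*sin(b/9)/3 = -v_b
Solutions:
 v(b) = C1 + 6*cos(b/9)


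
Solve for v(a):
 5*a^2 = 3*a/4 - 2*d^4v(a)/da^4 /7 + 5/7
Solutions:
 v(a) = C1 + C2*a + C3*a^2 + C4*a^3 - 7*a^6/144 + 7*a^5/320 + 5*a^4/48


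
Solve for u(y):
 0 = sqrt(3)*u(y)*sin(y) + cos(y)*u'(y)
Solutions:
 u(y) = C1*cos(y)^(sqrt(3))


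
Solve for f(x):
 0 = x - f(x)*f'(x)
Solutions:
 f(x) = -sqrt(C1 + x^2)
 f(x) = sqrt(C1 + x^2)


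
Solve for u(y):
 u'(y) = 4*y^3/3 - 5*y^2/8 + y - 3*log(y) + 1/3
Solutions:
 u(y) = C1 + y^4/3 - 5*y^3/24 + y^2/2 - 3*y*log(y) + 10*y/3


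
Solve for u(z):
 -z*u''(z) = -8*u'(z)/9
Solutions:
 u(z) = C1 + C2*z^(17/9)


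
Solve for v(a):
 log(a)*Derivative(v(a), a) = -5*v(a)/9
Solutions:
 v(a) = C1*exp(-5*li(a)/9)


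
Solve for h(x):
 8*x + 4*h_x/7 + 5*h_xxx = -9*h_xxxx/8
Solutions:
 h(x) = C1 + C2*exp(x*(-280 + 1400*2^(2/3)*7^(1/3)/(27*sqrt(174561) + 30187)^(1/3) + 2^(1/3)*7^(2/3)*(27*sqrt(174561) + 30187)^(1/3))/189)*sin(14^(1/3)*sqrt(3)*x*(-7^(1/3)*(27*sqrt(174561) + 30187)^(1/3) + 1400*2^(1/3)/(27*sqrt(174561) + 30187)^(1/3))/189) + C3*exp(x*(-280 + 1400*2^(2/3)*7^(1/3)/(27*sqrt(174561) + 30187)^(1/3) + 2^(1/3)*7^(2/3)*(27*sqrt(174561) + 30187)^(1/3))/189)*cos(14^(1/3)*sqrt(3)*x*(-7^(1/3)*(27*sqrt(174561) + 30187)^(1/3) + 1400*2^(1/3)/(27*sqrt(174561) + 30187)^(1/3))/189) + C4*exp(-2*x*(1400*2^(2/3)*7^(1/3)/(27*sqrt(174561) + 30187)^(1/3) + 140 + 2^(1/3)*7^(2/3)*(27*sqrt(174561) + 30187)^(1/3))/189) - 7*x^2


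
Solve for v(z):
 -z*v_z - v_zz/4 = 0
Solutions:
 v(z) = C1 + C2*erf(sqrt(2)*z)


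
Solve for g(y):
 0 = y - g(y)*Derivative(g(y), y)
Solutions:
 g(y) = -sqrt(C1 + y^2)
 g(y) = sqrt(C1 + y^2)


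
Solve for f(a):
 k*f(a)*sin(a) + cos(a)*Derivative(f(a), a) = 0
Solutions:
 f(a) = C1*exp(k*log(cos(a)))


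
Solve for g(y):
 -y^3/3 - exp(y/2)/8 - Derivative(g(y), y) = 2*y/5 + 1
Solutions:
 g(y) = C1 - y^4/12 - y^2/5 - y - exp(y/2)/4


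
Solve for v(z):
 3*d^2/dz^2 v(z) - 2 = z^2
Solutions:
 v(z) = C1 + C2*z + z^4/36 + z^2/3


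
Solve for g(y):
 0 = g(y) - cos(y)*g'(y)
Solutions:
 g(y) = C1*sqrt(sin(y) + 1)/sqrt(sin(y) - 1)


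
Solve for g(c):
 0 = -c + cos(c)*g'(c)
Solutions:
 g(c) = C1 + Integral(c/cos(c), c)


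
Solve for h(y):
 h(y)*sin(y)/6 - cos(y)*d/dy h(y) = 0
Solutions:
 h(y) = C1/cos(y)^(1/6)


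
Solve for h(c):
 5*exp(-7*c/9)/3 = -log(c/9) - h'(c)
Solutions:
 h(c) = C1 - c*log(c) + c*(1 + 2*log(3)) + 15*exp(-7*c/9)/7


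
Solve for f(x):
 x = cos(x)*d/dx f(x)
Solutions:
 f(x) = C1 + Integral(x/cos(x), x)


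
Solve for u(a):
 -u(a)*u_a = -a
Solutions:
 u(a) = -sqrt(C1 + a^2)
 u(a) = sqrt(C1 + a^2)


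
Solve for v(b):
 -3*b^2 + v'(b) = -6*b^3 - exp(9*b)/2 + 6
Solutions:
 v(b) = C1 - 3*b^4/2 + b^3 + 6*b - exp(9*b)/18


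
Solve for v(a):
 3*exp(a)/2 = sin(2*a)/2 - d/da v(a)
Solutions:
 v(a) = C1 - 3*exp(a)/2 - cos(2*a)/4


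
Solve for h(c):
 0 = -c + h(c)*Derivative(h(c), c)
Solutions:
 h(c) = -sqrt(C1 + c^2)
 h(c) = sqrt(C1 + c^2)


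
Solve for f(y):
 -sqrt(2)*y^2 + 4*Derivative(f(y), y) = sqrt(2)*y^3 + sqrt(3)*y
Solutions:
 f(y) = C1 + sqrt(2)*y^4/16 + sqrt(2)*y^3/12 + sqrt(3)*y^2/8


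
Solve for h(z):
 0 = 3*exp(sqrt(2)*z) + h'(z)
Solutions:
 h(z) = C1 - 3*sqrt(2)*exp(sqrt(2)*z)/2


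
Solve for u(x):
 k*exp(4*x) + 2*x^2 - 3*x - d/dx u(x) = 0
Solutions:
 u(x) = C1 + k*exp(4*x)/4 + 2*x^3/3 - 3*x^2/2


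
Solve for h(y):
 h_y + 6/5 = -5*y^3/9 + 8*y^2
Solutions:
 h(y) = C1 - 5*y^4/36 + 8*y^3/3 - 6*y/5


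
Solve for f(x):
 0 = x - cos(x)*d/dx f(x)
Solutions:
 f(x) = C1 + Integral(x/cos(x), x)


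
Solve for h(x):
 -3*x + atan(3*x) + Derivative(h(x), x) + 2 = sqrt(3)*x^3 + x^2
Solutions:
 h(x) = C1 + sqrt(3)*x^4/4 + x^3/3 + 3*x^2/2 - x*atan(3*x) - 2*x + log(9*x^2 + 1)/6


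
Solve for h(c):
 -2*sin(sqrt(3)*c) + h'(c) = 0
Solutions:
 h(c) = C1 - 2*sqrt(3)*cos(sqrt(3)*c)/3


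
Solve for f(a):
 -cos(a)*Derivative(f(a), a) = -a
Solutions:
 f(a) = C1 + Integral(a/cos(a), a)


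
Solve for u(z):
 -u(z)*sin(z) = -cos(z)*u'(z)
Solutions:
 u(z) = C1/cos(z)


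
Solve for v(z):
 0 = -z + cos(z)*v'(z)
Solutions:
 v(z) = C1 + Integral(z/cos(z), z)


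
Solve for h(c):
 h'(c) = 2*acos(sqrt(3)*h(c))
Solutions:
 Integral(1/acos(sqrt(3)*_y), (_y, h(c))) = C1 + 2*c


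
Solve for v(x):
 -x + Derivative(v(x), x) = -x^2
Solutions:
 v(x) = C1 - x^3/3 + x^2/2


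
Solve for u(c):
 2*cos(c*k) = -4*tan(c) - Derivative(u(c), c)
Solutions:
 u(c) = C1 - 2*Piecewise((sin(c*k)/k, Ne(k, 0)), (c, True)) + 4*log(cos(c))


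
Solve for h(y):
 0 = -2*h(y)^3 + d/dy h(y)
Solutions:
 h(y) = -sqrt(2)*sqrt(-1/(C1 + 2*y))/2
 h(y) = sqrt(2)*sqrt(-1/(C1 + 2*y))/2


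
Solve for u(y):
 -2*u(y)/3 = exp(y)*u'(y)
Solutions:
 u(y) = C1*exp(2*exp(-y)/3)


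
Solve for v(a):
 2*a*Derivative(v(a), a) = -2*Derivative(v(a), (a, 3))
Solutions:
 v(a) = C1 + Integral(C2*airyai(-a) + C3*airybi(-a), a)


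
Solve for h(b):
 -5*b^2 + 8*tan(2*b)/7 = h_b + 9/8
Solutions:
 h(b) = C1 - 5*b^3/3 - 9*b/8 - 4*log(cos(2*b))/7


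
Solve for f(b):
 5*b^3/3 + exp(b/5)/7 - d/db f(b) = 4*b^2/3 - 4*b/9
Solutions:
 f(b) = C1 + 5*b^4/12 - 4*b^3/9 + 2*b^2/9 + 5*exp(b/5)/7


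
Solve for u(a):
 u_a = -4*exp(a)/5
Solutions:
 u(a) = C1 - 4*exp(a)/5


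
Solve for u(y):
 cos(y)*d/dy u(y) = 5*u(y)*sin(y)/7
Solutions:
 u(y) = C1/cos(y)^(5/7)


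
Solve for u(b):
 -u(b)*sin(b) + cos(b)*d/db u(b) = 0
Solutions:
 u(b) = C1/cos(b)


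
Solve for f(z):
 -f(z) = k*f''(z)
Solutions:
 f(z) = C1*exp(-z*sqrt(-1/k)) + C2*exp(z*sqrt(-1/k))


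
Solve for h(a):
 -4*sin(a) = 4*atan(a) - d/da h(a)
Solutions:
 h(a) = C1 + 4*a*atan(a) - 2*log(a^2 + 1) - 4*cos(a)


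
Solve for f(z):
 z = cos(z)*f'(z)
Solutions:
 f(z) = C1 + Integral(z/cos(z), z)


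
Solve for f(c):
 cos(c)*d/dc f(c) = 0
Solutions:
 f(c) = C1


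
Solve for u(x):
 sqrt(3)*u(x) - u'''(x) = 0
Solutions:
 u(x) = C3*exp(3^(1/6)*x) + (C1*sin(3^(2/3)*x/2) + C2*cos(3^(2/3)*x/2))*exp(-3^(1/6)*x/2)


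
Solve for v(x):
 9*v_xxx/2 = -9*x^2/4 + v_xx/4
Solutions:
 v(x) = C1 + C2*x + C3*exp(x/18) + 3*x^4/4 + 54*x^3 + 2916*x^2


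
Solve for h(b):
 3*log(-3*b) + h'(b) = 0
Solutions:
 h(b) = C1 - 3*b*log(-b) + 3*b*(1 - log(3))


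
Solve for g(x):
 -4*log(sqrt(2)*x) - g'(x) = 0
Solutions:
 g(x) = C1 - 4*x*log(x) - x*log(4) + 4*x


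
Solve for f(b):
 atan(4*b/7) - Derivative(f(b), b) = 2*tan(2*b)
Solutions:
 f(b) = C1 + b*atan(4*b/7) - 7*log(16*b^2 + 49)/8 + log(cos(2*b))


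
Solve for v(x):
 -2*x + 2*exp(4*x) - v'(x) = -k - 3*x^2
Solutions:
 v(x) = C1 + k*x + x^3 - x^2 + exp(4*x)/2


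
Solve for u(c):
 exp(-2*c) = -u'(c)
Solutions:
 u(c) = C1 + exp(-2*c)/2


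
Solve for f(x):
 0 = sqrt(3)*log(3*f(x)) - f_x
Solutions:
 -sqrt(3)*Integral(1/(log(_y) + log(3)), (_y, f(x)))/3 = C1 - x


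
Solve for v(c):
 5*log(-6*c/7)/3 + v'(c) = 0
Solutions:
 v(c) = C1 - 5*c*log(-c)/3 + 5*c*(-log(6) + 1 + log(7))/3


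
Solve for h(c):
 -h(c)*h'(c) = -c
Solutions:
 h(c) = -sqrt(C1 + c^2)
 h(c) = sqrt(C1 + c^2)


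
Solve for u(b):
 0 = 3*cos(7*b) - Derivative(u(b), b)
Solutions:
 u(b) = C1 + 3*sin(7*b)/7


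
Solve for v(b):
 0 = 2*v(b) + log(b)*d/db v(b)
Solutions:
 v(b) = C1*exp(-2*li(b))


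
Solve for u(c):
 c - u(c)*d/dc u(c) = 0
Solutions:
 u(c) = -sqrt(C1 + c^2)
 u(c) = sqrt(C1 + c^2)


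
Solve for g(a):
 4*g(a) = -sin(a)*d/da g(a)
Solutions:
 g(a) = C1*(cos(a)^2 + 2*cos(a) + 1)/(cos(a)^2 - 2*cos(a) + 1)


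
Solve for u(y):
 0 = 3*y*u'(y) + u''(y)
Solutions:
 u(y) = C1 + C2*erf(sqrt(6)*y/2)


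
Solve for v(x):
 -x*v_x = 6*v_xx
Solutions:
 v(x) = C1 + C2*erf(sqrt(3)*x/6)


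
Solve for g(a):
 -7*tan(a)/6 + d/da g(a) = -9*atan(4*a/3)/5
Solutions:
 g(a) = C1 - 9*a*atan(4*a/3)/5 + 27*log(16*a^2 + 9)/40 - 7*log(cos(a))/6


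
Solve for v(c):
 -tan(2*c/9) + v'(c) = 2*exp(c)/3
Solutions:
 v(c) = C1 + 2*exp(c)/3 - 9*log(cos(2*c/9))/2


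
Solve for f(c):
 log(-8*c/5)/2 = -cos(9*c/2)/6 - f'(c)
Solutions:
 f(c) = C1 - c*log(-c)/2 - 2*c*log(2) + c/2 + c*log(10)/2 - sin(9*c/2)/27


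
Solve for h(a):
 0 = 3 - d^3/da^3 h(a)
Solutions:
 h(a) = C1 + C2*a + C3*a^2 + a^3/2


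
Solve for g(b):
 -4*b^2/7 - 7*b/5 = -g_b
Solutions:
 g(b) = C1 + 4*b^3/21 + 7*b^2/10


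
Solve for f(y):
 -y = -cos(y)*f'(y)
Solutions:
 f(y) = C1 + Integral(y/cos(y), y)


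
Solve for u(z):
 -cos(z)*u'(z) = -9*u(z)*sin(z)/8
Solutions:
 u(z) = C1/cos(z)^(9/8)


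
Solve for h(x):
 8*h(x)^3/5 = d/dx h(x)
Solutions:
 h(x) = -sqrt(10)*sqrt(-1/(C1 + 8*x))/2
 h(x) = sqrt(10)*sqrt(-1/(C1 + 8*x))/2


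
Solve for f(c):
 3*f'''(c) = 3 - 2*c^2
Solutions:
 f(c) = C1 + C2*c + C3*c^2 - c^5/90 + c^3/6


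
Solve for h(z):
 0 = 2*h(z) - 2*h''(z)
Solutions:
 h(z) = C1*exp(-z) + C2*exp(z)


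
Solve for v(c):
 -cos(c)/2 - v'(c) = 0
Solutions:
 v(c) = C1 - sin(c)/2


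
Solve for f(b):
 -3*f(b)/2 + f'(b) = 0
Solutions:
 f(b) = C1*exp(3*b/2)


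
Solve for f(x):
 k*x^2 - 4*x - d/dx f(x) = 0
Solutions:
 f(x) = C1 + k*x^3/3 - 2*x^2


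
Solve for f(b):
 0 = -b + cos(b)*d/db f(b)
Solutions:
 f(b) = C1 + Integral(b/cos(b), b)


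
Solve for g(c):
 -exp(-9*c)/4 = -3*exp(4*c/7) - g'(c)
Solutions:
 g(c) = C1 - 21*exp(4*c/7)/4 - exp(-9*c)/36


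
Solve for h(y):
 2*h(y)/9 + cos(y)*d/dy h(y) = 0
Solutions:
 h(y) = C1*(sin(y) - 1)^(1/9)/(sin(y) + 1)^(1/9)


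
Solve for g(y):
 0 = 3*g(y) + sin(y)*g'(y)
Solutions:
 g(y) = C1*(cos(y) + 1)^(3/2)/(cos(y) - 1)^(3/2)


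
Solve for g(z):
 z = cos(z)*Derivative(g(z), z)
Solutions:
 g(z) = C1 + Integral(z/cos(z), z)


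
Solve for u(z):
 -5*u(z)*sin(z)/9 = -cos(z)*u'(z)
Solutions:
 u(z) = C1/cos(z)^(5/9)


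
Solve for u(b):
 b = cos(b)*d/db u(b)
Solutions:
 u(b) = C1 + Integral(b/cos(b), b)


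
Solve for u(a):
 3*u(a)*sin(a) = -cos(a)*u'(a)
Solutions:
 u(a) = C1*cos(a)^3


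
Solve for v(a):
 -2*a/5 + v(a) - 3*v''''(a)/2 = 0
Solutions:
 v(a) = C1*exp(-2^(1/4)*3^(3/4)*a/3) + C2*exp(2^(1/4)*3^(3/4)*a/3) + C3*sin(2^(1/4)*3^(3/4)*a/3) + C4*cos(2^(1/4)*3^(3/4)*a/3) + 2*a/5


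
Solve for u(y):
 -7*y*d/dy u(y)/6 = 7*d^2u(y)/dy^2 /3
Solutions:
 u(y) = C1 + C2*erf(y/2)


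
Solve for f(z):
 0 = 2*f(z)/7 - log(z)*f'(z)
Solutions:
 f(z) = C1*exp(2*li(z)/7)


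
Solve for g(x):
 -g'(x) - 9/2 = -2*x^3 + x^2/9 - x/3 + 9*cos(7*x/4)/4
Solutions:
 g(x) = C1 + x^4/2 - x^3/27 + x^2/6 - 9*x/2 - 9*sin(7*x/4)/7


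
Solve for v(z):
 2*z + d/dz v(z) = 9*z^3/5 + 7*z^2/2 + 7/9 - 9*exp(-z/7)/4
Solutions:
 v(z) = C1 + 9*z^4/20 + 7*z^3/6 - z^2 + 7*z/9 + 63*exp(-z/7)/4


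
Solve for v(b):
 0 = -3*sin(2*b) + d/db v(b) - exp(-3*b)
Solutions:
 v(b) = C1 - 3*cos(2*b)/2 - exp(-3*b)/3


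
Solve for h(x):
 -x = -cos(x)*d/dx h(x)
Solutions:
 h(x) = C1 + Integral(x/cos(x), x)


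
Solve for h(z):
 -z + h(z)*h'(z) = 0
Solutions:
 h(z) = -sqrt(C1 + z^2)
 h(z) = sqrt(C1 + z^2)


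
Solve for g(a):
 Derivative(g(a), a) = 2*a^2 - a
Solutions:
 g(a) = C1 + 2*a^3/3 - a^2/2


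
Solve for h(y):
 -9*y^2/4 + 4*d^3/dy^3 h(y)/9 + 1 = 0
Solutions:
 h(y) = C1 + C2*y + C3*y^2 + 27*y^5/320 - 3*y^3/8


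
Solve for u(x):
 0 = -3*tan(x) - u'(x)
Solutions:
 u(x) = C1 + 3*log(cos(x))


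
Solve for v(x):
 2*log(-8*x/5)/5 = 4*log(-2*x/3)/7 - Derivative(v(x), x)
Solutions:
 v(x) = C1 + 6*x*log(-x)/35 + 2*x*(-10*log(3) - 11*log(2) - 3 + 7*log(5))/35


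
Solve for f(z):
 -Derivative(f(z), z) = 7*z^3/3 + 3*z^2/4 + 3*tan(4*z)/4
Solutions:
 f(z) = C1 - 7*z^4/12 - z^3/4 + 3*log(cos(4*z))/16


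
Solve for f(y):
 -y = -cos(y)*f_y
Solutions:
 f(y) = C1 + Integral(y/cos(y), y)


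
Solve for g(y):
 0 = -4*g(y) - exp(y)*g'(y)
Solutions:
 g(y) = C1*exp(4*exp(-y))


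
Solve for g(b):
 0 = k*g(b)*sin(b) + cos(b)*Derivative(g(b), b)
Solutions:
 g(b) = C1*exp(k*log(cos(b)))


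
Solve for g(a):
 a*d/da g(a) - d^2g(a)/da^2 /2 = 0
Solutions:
 g(a) = C1 + C2*erfi(a)


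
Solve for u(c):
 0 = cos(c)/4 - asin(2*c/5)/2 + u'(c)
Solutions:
 u(c) = C1 + c*asin(2*c/5)/2 + sqrt(25 - 4*c^2)/4 - sin(c)/4


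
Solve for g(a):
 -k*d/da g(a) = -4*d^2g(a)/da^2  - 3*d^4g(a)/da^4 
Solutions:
 g(a) = C1 + C2*exp(2^(1/3)*a*(-2^(1/3)*(-9*k + sqrt(81*k^2 + 256))^(1/3) + 8/(-9*k + sqrt(81*k^2 + 256))^(1/3))/6) + C3*exp(2^(1/3)*a*(2^(1/3)*(-9*k + sqrt(81*k^2 + 256))^(1/3) - 2^(1/3)*sqrt(3)*I*(-9*k + sqrt(81*k^2 + 256))^(1/3) + 32/((-1 + sqrt(3)*I)*(-9*k + sqrt(81*k^2 + 256))^(1/3)))/12) + C4*exp(2^(1/3)*a*(2^(1/3)*(-9*k + sqrt(81*k^2 + 256))^(1/3) + 2^(1/3)*sqrt(3)*I*(-9*k + sqrt(81*k^2 + 256))^(1/3) - 32/((1 + sqrt(3)*I)*(-9*k + sqrt(81*k^2 + 256))^(1/3)))/12)


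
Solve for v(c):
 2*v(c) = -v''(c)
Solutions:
 v(c) = C1*sin(sqrt(2)*c) + C2*cos(sqrt(2)*c)


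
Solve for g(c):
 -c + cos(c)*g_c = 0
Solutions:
 g(c) = C1 + Integral(c/cos(c), c)


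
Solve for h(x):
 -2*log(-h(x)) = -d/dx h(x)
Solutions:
 -li(-h(x)) = C1 + 2*x


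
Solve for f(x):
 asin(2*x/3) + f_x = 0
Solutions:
 f(x) = C1 - x*asin(2*x/3) - sqrt(9 - 4*x^2)/2


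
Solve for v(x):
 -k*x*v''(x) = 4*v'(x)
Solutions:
 v(x) = C1 + x^(((re(k) - 4)*re(k) + im(k)^2)/(re(k)^2 + im(k)^2))*(C2*sin(4*log(x)*Abs(im(k))/(re(k)^2 + im(k)^2)) + C3*cos(4*log(x)*im(k)/(re(k)^2 + im(k)^2)))


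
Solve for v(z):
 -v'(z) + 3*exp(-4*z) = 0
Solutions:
 v(z) = C1 - 3*exp(-4*z)/4


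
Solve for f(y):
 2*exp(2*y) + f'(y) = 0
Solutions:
 f(y) = C1 - exp(2*y)


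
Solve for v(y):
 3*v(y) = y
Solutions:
 v(y) = y/3


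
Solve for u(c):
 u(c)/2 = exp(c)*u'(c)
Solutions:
 u(c) = C1*exp(-exp(-c)/2)


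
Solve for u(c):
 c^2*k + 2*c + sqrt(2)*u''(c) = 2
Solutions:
 u(c) = C1 + C2*c - sqrt(2)*c^4*k/24 - sqrt(2)*c^3/6 + sqrt(2)*c^2/2


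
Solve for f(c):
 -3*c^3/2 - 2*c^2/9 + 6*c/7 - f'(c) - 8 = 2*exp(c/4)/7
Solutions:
 f(c) = C1 - 3*c^4/8 - 2*c^3/27 + 3*c^2/7 - 8*c - 8*exp(c/4)/7


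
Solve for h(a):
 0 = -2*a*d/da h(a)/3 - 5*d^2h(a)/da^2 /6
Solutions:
 h(a) = C1 + C2*erf(sqrt(10)*a/5)


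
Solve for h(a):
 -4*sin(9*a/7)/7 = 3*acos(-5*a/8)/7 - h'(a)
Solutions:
 h(a) = C1 + 3*a*acos(-5*a/8)/7 + 3*sqrt(64 - 25*a^2)/35 - 4*cos(9*a/7)/9


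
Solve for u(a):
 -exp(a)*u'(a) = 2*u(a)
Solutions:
 u(a) = C1*exp(2*exp(-a))


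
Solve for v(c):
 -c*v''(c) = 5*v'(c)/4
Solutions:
 v(c) = C1 + C2/c^(1/4)


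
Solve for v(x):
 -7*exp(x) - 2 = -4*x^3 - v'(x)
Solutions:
 v(x) = C1 - x^4 + 2*x + 7*exp(x)


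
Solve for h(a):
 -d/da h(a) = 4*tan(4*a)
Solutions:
 h(a) = C1 + log(cos(4*a))


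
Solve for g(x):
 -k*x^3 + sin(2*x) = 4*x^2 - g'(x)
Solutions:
 g(x) = C1 + k*x^4/4 + 4*x^3/3 + cos(2*x)/2


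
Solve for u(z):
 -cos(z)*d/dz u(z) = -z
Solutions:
 u(z) = C1 + Integral(z/cos(z), z)


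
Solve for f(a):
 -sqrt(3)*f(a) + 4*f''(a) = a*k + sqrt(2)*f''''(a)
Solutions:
 f(a) = C1*exp(-2^(1/4)*a*sqrt(1 - sqrt(4 - sqrt(6))/2)) + C2*exp(2^(1/4)*a*sqrt(1 - sqrt(4 - sqrt(6))/2)) + C3*exp(-2^(1/4)*a*sqrt(sqrt(4 - sqrt(6))/2 + 1)) + C4*exp(2^(1/4)*a*sqrt(sqrt(4 - sqrt(6))/2 + 1)) - sqrt(3)*a*k/3


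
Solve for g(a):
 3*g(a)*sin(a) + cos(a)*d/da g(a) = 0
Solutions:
 g(a) = C1*cos(a)^3


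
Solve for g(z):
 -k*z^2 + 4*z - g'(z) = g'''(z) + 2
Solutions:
 g(z) = C1 + C2*sin(z) + C3*cos(z) - k*z^3/3 + 2*k*z + 2*z^2 - 2*z


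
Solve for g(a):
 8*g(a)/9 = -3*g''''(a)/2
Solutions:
 g(a) = (C1*sin(sqrt(2)*3^(1/4)*a/3) + C2*cos(sqrt(2)*3^(1/4)*a/3))*exp(-sqrt(2)*3^(1/4)*a/3) + (C3*sin(sqrt(2)*3^(1/4)*a/3) + C4*cos(sqrt(2)*3^(1/4)*a/3))*exp(sqrt(2)*3^(1/4)*a/3)


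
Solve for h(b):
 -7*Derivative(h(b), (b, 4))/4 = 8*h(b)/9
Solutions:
 h(b) = (C1*sin(14^(3/4)*sqrt(3)*b/21) + C2*cos(14^(3/4)*sqrt(3)*b/21))*exp(-14^(3/4)*sqrt(3)*b/21) + (C3*sin(14^(3/4)*sqrt(3)*b/21) + C4*cos(14^(3/4)*sqrt(3)*b/21))*exp(14^(3/4)*sqrt(3)*b/21)


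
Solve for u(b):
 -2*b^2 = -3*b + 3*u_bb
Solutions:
 u(b) = C1 + C2*b - b^4/18 + b^3/6


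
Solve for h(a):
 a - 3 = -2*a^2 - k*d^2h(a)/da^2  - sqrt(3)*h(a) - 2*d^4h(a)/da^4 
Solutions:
 h(a) = C1*exp(-a*sqrt(-k - sqrt(k^2 - 8*sqrt(3)))/2) + C2*exp(a*sqrt(-k - sqrt(k^2 - 8*sqrt(3)))/2) + C3*exp(-a*sqrt(-k + sqrt(k^2 - 8*sqrt(3)))/2) + C4*exp(a*sqrt(-k + sqrt(k^2 - 8*sqrt(3)))/2) - 2*sqrt(3)*a^2/3 - sqrt(3)*a/3 + 4*k/3 + sqrt(3)


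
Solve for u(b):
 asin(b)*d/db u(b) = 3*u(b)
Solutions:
 u(b) = C1*exp(3*Integral(1/asin(b), b))


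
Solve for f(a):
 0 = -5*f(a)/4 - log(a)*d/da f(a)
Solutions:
 f(a) = C1*exp(-5*li(a)/4)


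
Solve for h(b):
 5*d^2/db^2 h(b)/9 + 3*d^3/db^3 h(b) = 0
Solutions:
 h(b) = C1 + C2*b + C3*exp(-5*b/27)


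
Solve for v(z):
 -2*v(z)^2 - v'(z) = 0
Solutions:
 v(z) = 1/(C1 + 2*z)


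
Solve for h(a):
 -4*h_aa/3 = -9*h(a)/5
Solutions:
 h(a) = C1*exp(-3*sqrt(15)*a/10) + C2*exp(3*sqrt(15)*a/10)


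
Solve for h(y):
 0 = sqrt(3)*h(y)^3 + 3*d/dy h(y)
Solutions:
 h(y) = -sqrt(6)*sqrt(-1/(C1 - sqrt(3)*y))/2
 h(y) = sqrt(6)*sqrt(-1/(C1 - sqrt(3)*y))/2


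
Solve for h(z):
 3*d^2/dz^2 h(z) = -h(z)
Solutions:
 h(z) = C1*sin(sqrt(3)*z/3) + C2*cos(sqrt(3)*z/3)


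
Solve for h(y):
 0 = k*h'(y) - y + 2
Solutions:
 h(y) = C1 + y^2/(2*k) - 2*y/k


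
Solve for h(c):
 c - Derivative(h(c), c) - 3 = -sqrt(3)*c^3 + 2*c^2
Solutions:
 h(c) = C1 + sqrt(3)*c^4/4 - 2*c^3/3 + c^2/2 - 3*c


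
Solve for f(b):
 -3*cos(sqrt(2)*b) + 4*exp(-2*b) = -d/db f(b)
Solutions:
 f(b) = C1 + 3*sqrt(2)*sin(sqrt(2)*b)/2 + 2*exp(-2*b)


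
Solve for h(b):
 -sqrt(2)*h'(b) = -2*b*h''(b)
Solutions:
 h(b) = C1 + C2*b^(sqrt(2)/2 + 1)


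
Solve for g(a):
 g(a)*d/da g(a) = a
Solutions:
 g(a) = -sqrt(C1 + a^2)
 g(a) = sqrt(C1 + a^2)


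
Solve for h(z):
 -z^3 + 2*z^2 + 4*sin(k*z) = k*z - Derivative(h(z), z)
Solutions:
 h(z) = C1 + k*z^2/2 + z^4/4 - 2*z^3/3 + 4*cos(k*z)/k


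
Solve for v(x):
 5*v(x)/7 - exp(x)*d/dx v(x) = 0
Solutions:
 v(x) = C1*exp(-5*exp(-x)/7)


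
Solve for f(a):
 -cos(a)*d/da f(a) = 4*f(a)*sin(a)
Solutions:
 f(a) = C1*cos(a)^4


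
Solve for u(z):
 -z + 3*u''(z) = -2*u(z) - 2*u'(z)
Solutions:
 u(z) = z/2 + (C1*sin(sqrt(5)*z/3) + C2*cos(sqrt(5)*z/3))*exp(-z/3) - 1/2


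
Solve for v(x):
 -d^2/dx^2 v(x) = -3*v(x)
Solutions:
 v(x) = C1*exp(-sqrt(3)*x) + C2*exp(sqrt(3)*x)


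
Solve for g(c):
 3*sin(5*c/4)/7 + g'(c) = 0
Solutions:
 g(c) = C1 + 12*cos(5*c/4)/35


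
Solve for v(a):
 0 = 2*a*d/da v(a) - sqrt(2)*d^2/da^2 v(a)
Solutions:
 v(a) = C1 + C2*erfi(2^(3/4)*a/2)


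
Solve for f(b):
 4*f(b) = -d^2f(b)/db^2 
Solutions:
 f(b) = C1*sin(2*b) + C2*cos(2*b)


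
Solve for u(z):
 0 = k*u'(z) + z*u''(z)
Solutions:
 u(z) = C1 + z^(1 - re(k))*(C2*sin(log(z)*Abs(im(k))) + C3*cos(log(z)*im(k)))


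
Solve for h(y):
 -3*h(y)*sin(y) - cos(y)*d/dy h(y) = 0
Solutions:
 h(y) = C1*cos(y)^3


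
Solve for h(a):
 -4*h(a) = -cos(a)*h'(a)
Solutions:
 h(a) = C1*(sin(a)^2 + 2*sin(a) + 1)/(sin(a)^2 - 2*sin(a) + 1)


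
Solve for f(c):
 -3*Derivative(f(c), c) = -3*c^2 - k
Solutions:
 f(c) = C1 + c^3/3 + c*k/3


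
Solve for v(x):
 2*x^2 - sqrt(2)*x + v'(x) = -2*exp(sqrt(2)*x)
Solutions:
 v(x) = C1 - 2*x^3/3 + sqrt(2)*x^2/2 - sqrt(2)*exp(sqrt(2)*x)


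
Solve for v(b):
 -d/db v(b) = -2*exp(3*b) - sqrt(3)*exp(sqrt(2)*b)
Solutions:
 v(b) = C1 + 2*exp(3*b)/3 + sqrt(6)*exp(sqrt(2)*b)/2


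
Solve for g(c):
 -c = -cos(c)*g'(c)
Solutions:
 g(c) = C1 + Integral(c/cos(c), c)


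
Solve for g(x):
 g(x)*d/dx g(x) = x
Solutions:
 g(x) = -sqrt(C1 + x^2)
 g(x) = sqrt(C1 + x^2)


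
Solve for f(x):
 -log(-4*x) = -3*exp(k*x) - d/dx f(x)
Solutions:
 f(x) = C1 + x*log(-x) + x*(-1 + 2*log(2)) + Piecewise((-3*exp(k*x)/k, Ne(k, 0)), (-3*x, True))


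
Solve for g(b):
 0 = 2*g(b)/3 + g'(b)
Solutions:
 g(b) = C1*exp(-2*b/3)


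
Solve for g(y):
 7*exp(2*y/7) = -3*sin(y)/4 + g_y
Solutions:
 g(y) = C1 + 49*exp(2*y/7)/2 - 3*cos(y)/4


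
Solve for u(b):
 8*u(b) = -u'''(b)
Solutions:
 u(b) = C3*exp(-2*b) + (C1*sin(sqrt(3)*b) + C2*cos(sqrt(3)*b))*exp(b)


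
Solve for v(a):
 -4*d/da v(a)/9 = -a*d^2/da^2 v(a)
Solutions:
 v(a) = C1 + C2*a^(13/9)


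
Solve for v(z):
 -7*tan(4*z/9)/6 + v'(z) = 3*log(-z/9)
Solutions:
 v(z) = C1 + 3*z*log(-z) - 6*z*log(3) - 3*z - 21*log(cos(4*z/9))/8


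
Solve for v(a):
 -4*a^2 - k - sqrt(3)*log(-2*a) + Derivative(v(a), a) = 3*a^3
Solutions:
 v(a) = C1 + 3*a^4/4 + 4*a^3/3 + a*(k - sqrt(3) + sqrt(3)*log(2)) + sqrt(3)*a*log(-a)


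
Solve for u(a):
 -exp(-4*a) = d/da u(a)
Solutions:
 u(a) = C1 + exp(-4*a)/4


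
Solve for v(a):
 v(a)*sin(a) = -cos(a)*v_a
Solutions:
 v(a) = C1*cos(a)


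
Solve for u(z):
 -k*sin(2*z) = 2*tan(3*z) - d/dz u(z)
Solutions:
 u(z) = C1 - k*cos(2*z)/2 - 2*log(cos(3*z))/3


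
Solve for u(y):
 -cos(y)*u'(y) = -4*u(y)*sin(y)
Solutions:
 u(y) = C1/cos(y)^4


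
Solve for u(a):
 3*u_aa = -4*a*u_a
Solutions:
 u(a) = C1 + C2*erf(sqrt(6)*a/3)


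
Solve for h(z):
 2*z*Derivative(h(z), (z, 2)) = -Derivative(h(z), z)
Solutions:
 h(z) = C1 + C2*sqrt(z)


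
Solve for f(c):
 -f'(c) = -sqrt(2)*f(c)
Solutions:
 f(c) = C1*exp(sqrt(2)*c)


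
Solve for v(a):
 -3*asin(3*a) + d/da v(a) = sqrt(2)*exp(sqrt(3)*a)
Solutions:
 v(a) = C1 + 3*a*asin(3*a) + sqrt(1 - 9*a^2) + sqrt(6)*exp(sqrt(3)*a)/3


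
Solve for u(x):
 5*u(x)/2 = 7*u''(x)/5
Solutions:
 u(x) = C1*exp(-5*sqrt(14)*x/14) + C2*exp(5*sqrt(14)*x/14)


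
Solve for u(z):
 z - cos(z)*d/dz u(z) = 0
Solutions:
 u(z) = C1 + Integral(z/cos(z), z)


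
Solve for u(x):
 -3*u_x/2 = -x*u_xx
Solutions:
 u(x) = C1 + C2*x^(5/2)


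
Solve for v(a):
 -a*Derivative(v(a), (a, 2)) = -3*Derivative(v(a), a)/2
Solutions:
 v(a) = C1 + C2*a^(5/2)


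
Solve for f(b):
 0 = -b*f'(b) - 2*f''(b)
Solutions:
 f(b) = C1 + C2*erf(b/2)


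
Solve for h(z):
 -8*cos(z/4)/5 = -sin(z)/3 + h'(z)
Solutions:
 h(z) = C1 - 32*sin(z/4)/5 - cos(z)/3


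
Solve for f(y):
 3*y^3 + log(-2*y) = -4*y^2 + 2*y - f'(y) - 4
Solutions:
 f(y) = C1 - 3*y^4/4 - 4*y^3/3 + y^2 - y*log(-y) + y*(-3 - log(2))


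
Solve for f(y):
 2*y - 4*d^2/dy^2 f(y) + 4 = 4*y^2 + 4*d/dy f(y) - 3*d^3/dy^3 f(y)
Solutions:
 f(y) = C1 + C2*exp(-2*y/3) + C3*exp(2*y) - y^3/3 + 5*y^2/4 - 3*y


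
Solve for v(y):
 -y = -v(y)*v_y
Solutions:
 v(y) = -sqrt(C1 + y^2)
 v(y) = sqrt(C1 + y^2)


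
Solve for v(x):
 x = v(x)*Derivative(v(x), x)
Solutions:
 v(x) = -sqrt(C1 + x^2)
 v(x) = sqrt(C1 + x^2)


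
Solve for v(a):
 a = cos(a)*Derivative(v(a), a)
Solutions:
 v(a) = C1 + Integral(a/cos(a), a)


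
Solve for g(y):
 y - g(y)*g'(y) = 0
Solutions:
 g(y) = -sqrt(C1 + y^2)
 g(y) = sqrt(C1 + y^2)


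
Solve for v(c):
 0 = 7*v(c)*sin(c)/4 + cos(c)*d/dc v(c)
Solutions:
 v(c) = C1*cos(c)^(7/4)


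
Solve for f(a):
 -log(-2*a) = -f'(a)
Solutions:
 f(a) = C1 + a*log(-a) + a*(-1 + log(2))


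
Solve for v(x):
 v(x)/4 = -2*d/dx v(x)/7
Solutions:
 v(x) = C1*exp(-7*x/8)


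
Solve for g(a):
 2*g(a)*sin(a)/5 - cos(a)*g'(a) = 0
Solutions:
 g(a) = C1/cos(a)^(2/5)


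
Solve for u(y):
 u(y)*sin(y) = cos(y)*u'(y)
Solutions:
 u(y) = C1/cos(y)


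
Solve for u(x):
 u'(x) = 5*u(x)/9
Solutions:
 u(x) = C1*exp(5*x/9)


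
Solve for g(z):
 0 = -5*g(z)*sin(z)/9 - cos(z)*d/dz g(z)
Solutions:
 g(z) = C1*cos(z)^(5/9)


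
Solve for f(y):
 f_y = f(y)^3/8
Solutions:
 f(y) = -2*sqrt(-1/(C1 + y))
 f(y) = 2*sqrt(-1/(C1 + y))


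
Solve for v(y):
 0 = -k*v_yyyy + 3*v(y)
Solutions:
 v(y) = C1*exp(-3^(1/4)*y*(1/k)^(1/4)) + C2*exp(3^(1/4)*y*(1/k)^(1/4)) + C3*exp(-3^(1/4)*I*y*(1/k)^(1/4)) + C4*exp(3^(1/4)*I*y*(1/k)^(1/4))


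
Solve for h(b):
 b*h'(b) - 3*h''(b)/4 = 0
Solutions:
 h(b) = C1 + C2*erfi(sqrt(6)*b/3)


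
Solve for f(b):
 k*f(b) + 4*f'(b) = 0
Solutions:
 f(b) = C1*exp(-b*k/4)


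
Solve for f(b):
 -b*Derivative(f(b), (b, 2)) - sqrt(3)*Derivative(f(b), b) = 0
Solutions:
 f(b) = C1 + C2*b^(1 - sqrt(3))


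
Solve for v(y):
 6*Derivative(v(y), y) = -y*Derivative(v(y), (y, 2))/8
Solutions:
 v(y) = C1 + C2/y^47


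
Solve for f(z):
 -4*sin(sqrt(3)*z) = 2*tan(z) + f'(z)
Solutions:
 f(z) = C1 + 2*log(cos(z)) + 4*sqrt(3)*cos(sqrt(3)*z)/3


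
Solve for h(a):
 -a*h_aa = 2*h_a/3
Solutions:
 h(a) = C1 + C2*a^(1/3)


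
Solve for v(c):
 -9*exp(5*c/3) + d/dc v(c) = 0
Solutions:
 v(c) = C1 + 27*exp(5*c/3)/5


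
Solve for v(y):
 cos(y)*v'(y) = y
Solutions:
 v(y) = C1 + Integral(y/cos(y), y)


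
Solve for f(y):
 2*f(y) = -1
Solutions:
 f(y) = -1/2


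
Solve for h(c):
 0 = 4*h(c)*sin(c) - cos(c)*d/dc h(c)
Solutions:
 h(c) = C1/cos(c)^4


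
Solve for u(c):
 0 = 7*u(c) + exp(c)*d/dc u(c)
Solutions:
 u(c) = C1*exp(7*exp(-c))


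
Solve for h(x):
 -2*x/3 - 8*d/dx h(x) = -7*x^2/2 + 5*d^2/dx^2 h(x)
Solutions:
 h(x) = C1 + C2*exp(-8*x/5) + 7*x^3/48 - 121*x^2/384 + 605*x/1536


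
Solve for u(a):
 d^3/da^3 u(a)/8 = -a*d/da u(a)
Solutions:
 u(a) = C1 + Integral(C2*airyai(-2*a) + C3*airybi(-2*a), a)


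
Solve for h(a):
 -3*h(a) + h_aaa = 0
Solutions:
 h(a) = C3*exp(3^(1/3)*a) + (C1*sin(3^(5/6)*a/2) + C2*cos(3^(5/6)*a/2))*exp(-3^(1/3)*a/2)


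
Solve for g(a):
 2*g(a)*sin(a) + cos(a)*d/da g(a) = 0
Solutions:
 g(a) = C1*cos(a)^2


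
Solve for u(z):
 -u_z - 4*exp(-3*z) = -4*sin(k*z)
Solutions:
 u(z) = C1 + 4*exp(-3*z)/3 - 4*cos(k*z)/k


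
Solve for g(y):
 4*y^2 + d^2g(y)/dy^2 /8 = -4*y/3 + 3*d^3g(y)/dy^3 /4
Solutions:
 g(y) = C1 + C2*y + C3*exp(y/6) - 8*y^4/3 - 592*y^3/9 - 1184*y^2


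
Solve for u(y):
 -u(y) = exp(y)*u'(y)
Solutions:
 u(y) = C1*exp(exp(-y))


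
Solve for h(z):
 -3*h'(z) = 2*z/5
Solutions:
 h(z) = C1 - z^2/15


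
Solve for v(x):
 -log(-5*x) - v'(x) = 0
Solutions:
 v(x) = C1 - x*log(-x) + x*(1 - log(5))


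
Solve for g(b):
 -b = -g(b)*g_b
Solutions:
 g(b) = -sqrt(C1 + b^2)
 g(b) = sqrt(C1 + b^2)


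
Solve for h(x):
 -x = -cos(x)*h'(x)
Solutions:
 h(x) = C1 + Integral(x/cos(x), x)


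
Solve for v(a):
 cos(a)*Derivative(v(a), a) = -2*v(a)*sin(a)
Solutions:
 v(a) = C1*cos(a)^2


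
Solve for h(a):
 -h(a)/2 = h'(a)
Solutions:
 h(a) = C1*exp(-a/2)


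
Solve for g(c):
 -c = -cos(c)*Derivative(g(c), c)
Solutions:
 g(c) = C1 + Integral(c/cos(c), c)


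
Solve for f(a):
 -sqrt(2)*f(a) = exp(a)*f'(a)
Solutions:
 f(a) = C1*exp(sqrt(2)*exp(-a))


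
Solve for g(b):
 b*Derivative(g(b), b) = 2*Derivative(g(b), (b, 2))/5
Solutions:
 g(b) = C1 + C2*erfi(sqrt(5)*b/2)


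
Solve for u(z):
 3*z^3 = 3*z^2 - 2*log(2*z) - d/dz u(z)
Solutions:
 u(z) = C1 - 3*z^4/4 + z^3 - 2*z*log(z) - z*log(4) + 2*z


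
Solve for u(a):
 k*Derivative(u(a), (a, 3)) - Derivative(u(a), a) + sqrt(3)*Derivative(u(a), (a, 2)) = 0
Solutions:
 u(a) = C1 + C2*exp(a*(sqrt(4*k + 3) - sqrt(3))/(2*k)) + C3*exp(-a*(sqrt(4*k + 3) + sqrt(3))/(2*k))


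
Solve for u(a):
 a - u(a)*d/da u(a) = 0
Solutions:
 u(a) = -sqrt(C1 + a^2)
 u(a) = sqrt(C1 + a^2)


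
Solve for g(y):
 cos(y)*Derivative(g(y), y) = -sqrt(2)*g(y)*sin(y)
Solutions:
 g(y) = C1*cos(y)^(sqrt(2))


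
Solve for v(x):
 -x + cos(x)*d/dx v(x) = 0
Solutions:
 v(x) = C1 + Integral(x/cos(x), x)


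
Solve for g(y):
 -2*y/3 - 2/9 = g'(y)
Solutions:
 g(y) = C1 - y^2/3 - 2*y/9


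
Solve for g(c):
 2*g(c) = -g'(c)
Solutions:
 g(c) = C1*exp(-2*c)


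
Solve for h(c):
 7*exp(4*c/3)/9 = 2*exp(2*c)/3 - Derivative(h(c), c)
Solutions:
 h(c) = C1 - 7*exp(4*c/3)/12 + exp(2*c)/3


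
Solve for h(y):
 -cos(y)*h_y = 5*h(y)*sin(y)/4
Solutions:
 h(y) = C1*cos(y)^(5/4)


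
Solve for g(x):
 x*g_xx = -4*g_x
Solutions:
 g(x) = C1 + C2/x^3


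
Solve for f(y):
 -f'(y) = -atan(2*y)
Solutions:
 f(y) = C1 + y*atan(2*y) - log(4*y^2 + 1)/4


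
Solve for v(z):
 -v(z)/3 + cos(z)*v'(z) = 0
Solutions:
 v(z) = C1*(sin(z) + 1)^(1/6)/(sin(z) - 1)^(1/6)


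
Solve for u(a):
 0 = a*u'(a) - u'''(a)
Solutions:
 u(a) = C1 + Integral(C2*airyai(a) + C3*airybi(a), a)


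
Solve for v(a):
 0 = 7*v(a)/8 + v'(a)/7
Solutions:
 v(a) = C1*exp(-49*a/8)


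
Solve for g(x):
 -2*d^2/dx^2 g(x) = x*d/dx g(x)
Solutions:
 g(x) = C1 + C2*erf(x/2)


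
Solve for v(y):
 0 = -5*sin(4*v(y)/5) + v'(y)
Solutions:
 -5*y + 5*log(cos(4*v(y)/5) - 1)/8 - 5*log(cos(4*v(y)/5) + 1)/8 = C1


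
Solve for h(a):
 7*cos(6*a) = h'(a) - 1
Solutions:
 h(a) = C1 + a + 7*sin(6*a)/6


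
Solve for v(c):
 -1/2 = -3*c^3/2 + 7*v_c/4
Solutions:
 v(c) = C1 + 3*c^4/14 - 2*c/7


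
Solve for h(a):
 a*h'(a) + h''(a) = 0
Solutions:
 h(a) = C1 + C2*erf(sqrt(2)*a/2)


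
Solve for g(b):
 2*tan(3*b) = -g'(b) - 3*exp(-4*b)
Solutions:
 g(b) = C1 - log(tan(3*b)^2 + 1)/3 + 3*exp(-4*b)/4


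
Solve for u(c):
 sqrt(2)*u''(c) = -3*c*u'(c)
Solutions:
 u(c) = C1 + C2*erf(2^(1/4)*sqrt(3)*c/2)


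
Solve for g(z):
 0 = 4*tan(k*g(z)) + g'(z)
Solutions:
 g(z) = Piecewise((-asin(exp(C1*k - 4*k*z))/k + pi/k, Ne(k, 0)), (nan, True))
 g(z) = Piecewise((asin(exp(C1*k - 4*k*z))/k, Ne(k, 0)), (nan, True))


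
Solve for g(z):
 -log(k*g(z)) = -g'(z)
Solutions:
 li(k*g(z))/k = C1 + z


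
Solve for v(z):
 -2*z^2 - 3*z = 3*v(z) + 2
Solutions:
 v(z) = -2*z^2/3 - z - 2/3


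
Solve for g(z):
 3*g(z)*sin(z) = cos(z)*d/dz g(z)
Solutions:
 g(z) = C1/cos(z)^3


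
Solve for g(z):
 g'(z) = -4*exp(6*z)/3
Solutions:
 g(z) = C1 - 2*exp(6*z)/9


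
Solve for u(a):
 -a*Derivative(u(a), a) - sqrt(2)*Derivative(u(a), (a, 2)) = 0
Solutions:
 u(a) = C1 + C2*erf(2^(1/4)*a/2)


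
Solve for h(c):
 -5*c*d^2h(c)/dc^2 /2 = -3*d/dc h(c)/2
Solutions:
 h(c) = C1 + C2*c^(8/5)


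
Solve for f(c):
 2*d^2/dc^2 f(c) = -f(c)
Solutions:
 f(c) = C1*sin(sqrt(2)*c/2) + C2*cos(sqrt(2)*c/2)


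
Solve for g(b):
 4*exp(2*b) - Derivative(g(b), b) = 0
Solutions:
 g(b) = C1 + 2*exp(2*b)


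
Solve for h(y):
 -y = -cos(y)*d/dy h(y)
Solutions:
 h(y) = C1 + Integral(y/cos(y), y)


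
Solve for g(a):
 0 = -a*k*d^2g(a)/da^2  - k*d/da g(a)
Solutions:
 g(a) = C1 + C2*log(a)


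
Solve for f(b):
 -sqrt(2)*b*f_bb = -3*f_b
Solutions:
 f(b) = C1 + C2*b^(1 + 3*sqrt(2)/2)


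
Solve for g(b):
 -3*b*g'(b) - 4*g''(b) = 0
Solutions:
 g(b) = C1 + C2*erf(sqrt(6)*b/4)


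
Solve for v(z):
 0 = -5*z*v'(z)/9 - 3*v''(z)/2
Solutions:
 v(z) = C1 + C2*erf(sqrt(15)*z/9)


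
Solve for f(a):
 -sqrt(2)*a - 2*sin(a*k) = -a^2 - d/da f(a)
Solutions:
 f(a) = C1 - a^3/3 + sqrt(2)*a^2/2 - 2*cos(a*k)/k


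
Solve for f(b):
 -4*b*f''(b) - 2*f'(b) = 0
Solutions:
 f(b) = C1 + C2*sqrt(b)


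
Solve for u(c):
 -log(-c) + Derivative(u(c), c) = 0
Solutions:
 u(c) = C1 + c*log(-c) - c


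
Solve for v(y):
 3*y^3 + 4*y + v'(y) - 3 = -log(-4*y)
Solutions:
 v(y) = C1 - 3*y^4/4 - 2*y^2 - y*log(-y) + 2*y*(2 - log(2))


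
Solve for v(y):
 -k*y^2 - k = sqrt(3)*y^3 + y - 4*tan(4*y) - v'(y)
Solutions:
 v(y) = C1 + k*y^3/3 + k*y + sqrt(3)*y^4/4 + y^2/2 + log(cos(4*y))


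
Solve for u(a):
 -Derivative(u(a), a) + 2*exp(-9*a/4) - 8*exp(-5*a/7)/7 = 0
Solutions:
 u(a) = C1 - 8*exp(-9*a/4)/9 + 8*exp(-5*a/7)/5


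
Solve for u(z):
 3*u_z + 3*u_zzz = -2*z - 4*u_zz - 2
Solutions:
 u(z) = C1 - z^2/3 + 2*z/9 + (C2*sin(sqrt(5)*z/3) + C3*cos(sqrt(5)*z/3))*exp(-2*z/3)
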